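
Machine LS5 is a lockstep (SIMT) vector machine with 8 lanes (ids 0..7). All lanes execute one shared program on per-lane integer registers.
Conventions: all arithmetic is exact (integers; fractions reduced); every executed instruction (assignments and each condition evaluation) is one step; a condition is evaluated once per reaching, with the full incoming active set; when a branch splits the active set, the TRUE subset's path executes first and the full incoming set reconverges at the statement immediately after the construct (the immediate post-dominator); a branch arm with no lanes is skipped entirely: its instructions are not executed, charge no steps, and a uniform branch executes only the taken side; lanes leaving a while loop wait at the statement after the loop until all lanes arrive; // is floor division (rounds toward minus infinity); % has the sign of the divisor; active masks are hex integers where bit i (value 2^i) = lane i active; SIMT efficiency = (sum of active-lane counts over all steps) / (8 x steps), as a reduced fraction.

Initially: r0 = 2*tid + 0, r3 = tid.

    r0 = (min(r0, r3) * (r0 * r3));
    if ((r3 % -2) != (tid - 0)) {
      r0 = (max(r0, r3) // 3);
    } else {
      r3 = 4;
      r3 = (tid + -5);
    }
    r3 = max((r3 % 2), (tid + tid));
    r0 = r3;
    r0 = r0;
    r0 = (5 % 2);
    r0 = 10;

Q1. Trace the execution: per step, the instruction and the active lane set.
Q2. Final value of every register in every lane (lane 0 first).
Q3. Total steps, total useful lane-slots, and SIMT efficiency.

step 0: r0 <- (min(r0, r3) * (r0 * r3)) 0xff
step 1: eval ((r3 % -2) != (tid - 0)) 0xff
step 2: r0 <- (max(r0, r3) // 3)     0xfe
step 3: r3 <- 4                      0x01
step 4: r3 <- (tid + -5)             0x01
step 5: r3 <- max((r3 % 2), (tid + tid)) 0xff
step 6: r0 <- r3                     0xff
step 7: r0 <- r0                     0xff
step 8: r0 <- (5 % 2)                0xff
step 9: r0 <- 10                     0xff

Answer: 10 steps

r0: 10,10,10,10,10,10,10,10
r3: 1,2,4,6,8,10,12,14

steps = 10; useful = 65; efficiency = 65/80 = 13/16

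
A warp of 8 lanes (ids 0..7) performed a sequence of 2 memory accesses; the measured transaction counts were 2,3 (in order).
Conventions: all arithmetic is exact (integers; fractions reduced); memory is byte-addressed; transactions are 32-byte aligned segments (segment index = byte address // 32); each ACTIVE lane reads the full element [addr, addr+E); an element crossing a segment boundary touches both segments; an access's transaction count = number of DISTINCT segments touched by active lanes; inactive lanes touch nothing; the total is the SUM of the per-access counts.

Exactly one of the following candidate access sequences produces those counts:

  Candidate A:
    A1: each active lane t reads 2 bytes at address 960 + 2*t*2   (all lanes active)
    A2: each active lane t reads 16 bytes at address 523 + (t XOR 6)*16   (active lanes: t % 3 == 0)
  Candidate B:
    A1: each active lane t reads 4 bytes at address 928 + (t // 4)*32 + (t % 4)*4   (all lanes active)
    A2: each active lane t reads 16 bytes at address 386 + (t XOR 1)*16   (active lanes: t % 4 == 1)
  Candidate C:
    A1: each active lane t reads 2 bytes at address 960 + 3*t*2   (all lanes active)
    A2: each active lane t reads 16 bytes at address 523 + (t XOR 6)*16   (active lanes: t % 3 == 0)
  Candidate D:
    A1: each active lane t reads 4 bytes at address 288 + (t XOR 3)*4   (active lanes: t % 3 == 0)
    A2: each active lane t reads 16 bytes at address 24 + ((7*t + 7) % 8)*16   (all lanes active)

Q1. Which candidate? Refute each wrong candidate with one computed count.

A: A1 gives 1 transaction, not 2
B: A2 gives 2 transactions, not 3
D: A1 gives 1 transaction, not 2
C: all counts match (2,3)

Answer: C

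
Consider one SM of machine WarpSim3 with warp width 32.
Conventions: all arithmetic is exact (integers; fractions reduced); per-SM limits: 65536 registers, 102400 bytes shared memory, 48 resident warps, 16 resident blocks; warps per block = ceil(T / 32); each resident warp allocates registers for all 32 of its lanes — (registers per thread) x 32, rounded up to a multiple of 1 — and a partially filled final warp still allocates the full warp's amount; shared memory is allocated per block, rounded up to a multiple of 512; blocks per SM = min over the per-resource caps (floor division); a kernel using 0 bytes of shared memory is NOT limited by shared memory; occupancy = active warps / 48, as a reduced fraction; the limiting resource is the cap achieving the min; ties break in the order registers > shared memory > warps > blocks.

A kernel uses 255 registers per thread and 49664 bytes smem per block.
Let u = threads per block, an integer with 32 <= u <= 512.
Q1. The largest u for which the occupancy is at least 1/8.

Answer: u = 256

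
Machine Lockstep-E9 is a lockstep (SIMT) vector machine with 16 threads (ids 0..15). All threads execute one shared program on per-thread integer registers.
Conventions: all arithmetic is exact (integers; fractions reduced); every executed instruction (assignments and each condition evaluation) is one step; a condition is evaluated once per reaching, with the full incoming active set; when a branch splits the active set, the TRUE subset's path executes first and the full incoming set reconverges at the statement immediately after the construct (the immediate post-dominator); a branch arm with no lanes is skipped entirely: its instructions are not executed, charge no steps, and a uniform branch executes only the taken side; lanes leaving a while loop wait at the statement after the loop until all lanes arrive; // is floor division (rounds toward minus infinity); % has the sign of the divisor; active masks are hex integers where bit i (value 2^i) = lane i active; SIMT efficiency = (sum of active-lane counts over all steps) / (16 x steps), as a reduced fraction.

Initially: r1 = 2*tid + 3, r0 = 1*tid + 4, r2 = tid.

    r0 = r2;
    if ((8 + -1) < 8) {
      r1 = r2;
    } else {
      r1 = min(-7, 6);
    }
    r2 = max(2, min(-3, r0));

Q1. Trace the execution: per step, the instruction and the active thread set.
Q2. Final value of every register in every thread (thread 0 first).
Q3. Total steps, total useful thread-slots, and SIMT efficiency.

step 0: r0 <- r2                     0xffff
step 1: eval ((8 + -1) < 8)          0xffff
step 2: r1 <- r2                     0xffff
step 3: r2 <- max(2, min(-3, r0))    0xffff

Answer: 4 steps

r1: 0,1,2,3,4,5,6,7,8,9,10,11,12,13,14,15
r0: 0,1,2,3,4,5,6,7,8,9,10,11,12,13,14,15
r2: 2,2,2,2,2,2,2,2,2,2,2,2,2,2,2,2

steps = 4; useful = 64; efficiency = 64/64 = 1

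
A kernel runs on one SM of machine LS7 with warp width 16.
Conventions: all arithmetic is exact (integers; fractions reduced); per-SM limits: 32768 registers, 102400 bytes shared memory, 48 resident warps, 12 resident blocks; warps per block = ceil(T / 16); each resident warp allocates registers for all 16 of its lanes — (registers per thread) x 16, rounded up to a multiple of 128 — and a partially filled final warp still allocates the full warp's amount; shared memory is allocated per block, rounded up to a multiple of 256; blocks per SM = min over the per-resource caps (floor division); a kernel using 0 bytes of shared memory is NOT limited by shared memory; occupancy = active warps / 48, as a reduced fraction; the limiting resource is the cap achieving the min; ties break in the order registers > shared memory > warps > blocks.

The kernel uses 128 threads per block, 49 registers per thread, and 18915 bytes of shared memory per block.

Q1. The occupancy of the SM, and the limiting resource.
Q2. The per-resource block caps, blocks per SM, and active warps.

Answer: occupancy 2/3, limited by registers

registers: 4 blocks
shared memory: 5 blocks
warps: 6 blocks
blocks: 12 blocks

Answer: 4 blocks, 32 active warps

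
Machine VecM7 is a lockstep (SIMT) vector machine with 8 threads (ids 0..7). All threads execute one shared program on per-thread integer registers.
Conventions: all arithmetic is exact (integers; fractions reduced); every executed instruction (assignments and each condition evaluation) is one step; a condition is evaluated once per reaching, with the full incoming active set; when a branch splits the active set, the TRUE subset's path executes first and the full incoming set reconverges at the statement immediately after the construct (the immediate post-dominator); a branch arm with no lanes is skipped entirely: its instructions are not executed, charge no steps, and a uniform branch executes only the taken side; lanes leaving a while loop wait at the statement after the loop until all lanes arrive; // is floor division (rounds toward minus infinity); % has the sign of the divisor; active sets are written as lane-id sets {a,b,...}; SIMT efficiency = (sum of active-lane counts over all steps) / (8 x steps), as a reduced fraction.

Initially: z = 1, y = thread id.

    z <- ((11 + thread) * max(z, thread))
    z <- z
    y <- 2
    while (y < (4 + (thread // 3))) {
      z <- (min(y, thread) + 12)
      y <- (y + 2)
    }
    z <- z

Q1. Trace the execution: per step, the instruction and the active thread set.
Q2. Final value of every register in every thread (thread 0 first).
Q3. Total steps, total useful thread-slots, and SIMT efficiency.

step 0: z <- ((11 + thread) * max(z, thread)) {0,1,2,3,4,5,6,7}
step 1: z <- z                       {0,1,2,3,4,5,6,7}
step 2: y <- 2                       {0,1,2,3,4,5,6,7}
step 3: eval (y < (4 + (thread // 3))) {0,1,2,3,4,5,6,7}
step 4: z <- (min(y, thread) + 12)   {0,1,2,3,4,5,6,7}
step 5: y <- (y + 2)                 {0,1,2,3,4,5,6,7}
step 6: eval (y < (4 + (thread // 3))) {0,1,2,3,4,5,6,7}
step 7: z <- (min(y, thread) + 12)   {3,4,5,6,7}
step 8: y <- (y + 2)                 {3,4,5,6,7}
step 9: eval (y < (4 + (thread // 3))) {3,4,5,6,7}
step 10: z <- z                       {0,1,2,3,4,5,6,7}

Answer: 11 steps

z: 12,13,14,15,16,16,16,16
y: 4,4,4,6,6,6,6,6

steps = 11; useful = 79; efficiency = 79/88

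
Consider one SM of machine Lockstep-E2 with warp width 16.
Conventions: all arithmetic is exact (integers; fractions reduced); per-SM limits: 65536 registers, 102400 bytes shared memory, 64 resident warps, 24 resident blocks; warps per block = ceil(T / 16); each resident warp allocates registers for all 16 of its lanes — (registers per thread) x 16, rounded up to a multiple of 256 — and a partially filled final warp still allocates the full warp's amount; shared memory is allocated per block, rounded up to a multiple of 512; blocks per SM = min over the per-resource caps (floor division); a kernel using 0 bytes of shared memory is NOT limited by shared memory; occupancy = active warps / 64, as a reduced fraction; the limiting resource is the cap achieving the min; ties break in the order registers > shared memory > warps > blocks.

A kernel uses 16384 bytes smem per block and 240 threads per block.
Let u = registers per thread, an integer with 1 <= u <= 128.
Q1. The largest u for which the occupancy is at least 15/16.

Answer: u = 64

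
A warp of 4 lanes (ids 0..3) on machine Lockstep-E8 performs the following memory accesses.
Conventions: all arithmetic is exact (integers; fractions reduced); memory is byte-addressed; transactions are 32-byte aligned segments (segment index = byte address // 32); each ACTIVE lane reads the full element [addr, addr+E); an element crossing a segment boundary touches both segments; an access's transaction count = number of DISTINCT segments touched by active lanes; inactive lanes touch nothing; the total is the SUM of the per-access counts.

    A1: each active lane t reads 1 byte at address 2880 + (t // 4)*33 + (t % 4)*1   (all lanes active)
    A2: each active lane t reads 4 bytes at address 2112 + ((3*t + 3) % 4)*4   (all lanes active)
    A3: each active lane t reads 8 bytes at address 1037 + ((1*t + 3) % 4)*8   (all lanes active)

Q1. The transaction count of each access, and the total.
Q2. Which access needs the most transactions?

A1: 1 transaction
A2: 1 transaction
A3: 2 transactions

Answer: 1,1,2; total 4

Answer: A3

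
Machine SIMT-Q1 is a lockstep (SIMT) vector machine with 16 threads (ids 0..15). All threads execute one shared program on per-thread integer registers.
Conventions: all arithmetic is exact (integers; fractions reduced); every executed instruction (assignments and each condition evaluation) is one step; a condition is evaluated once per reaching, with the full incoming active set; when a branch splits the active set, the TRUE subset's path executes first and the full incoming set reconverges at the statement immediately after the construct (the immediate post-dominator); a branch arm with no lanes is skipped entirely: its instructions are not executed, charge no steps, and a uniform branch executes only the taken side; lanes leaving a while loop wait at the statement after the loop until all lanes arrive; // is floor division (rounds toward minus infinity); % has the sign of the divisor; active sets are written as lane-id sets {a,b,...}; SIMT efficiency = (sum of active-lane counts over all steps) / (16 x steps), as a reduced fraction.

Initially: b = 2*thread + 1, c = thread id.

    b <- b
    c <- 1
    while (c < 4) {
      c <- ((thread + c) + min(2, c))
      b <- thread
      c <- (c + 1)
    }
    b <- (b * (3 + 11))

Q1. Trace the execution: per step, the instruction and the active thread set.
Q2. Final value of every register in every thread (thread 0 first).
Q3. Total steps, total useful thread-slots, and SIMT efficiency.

step 0: b <- b                       {0,1,2,3,4,5,6,7,8,9,10,11,12,13,14,15}
step 1: c <- 1                       {0,1,2,3,4,5,6,7,8,9,10,11,12,13,14,15}
step 2: eval (c < 4)                 {0,1,2,3,4,5,6,7,8,9,10,11,12,13,14,15}
step 3: c <- ((thread + c) + min(2, c)) {0,1,2,3,4,5,6,7,8,9,10,11,12,13,14,15}
step 4: b <- thread                  {0,1,2,3,4,5,6,7,8,9,10,11,12,13,14,15}
step 5: c <- (c + 1)                 {0,1,2,3,4,5,6,7,8,9,10,11,12,13,14,15}
step 6: eval (c < 4)                 {0,1,2,3,4,5,6,7,8,9,10,11,12,13,14,15}
step 7: c <- ((thread + c) + min(2, c)) {0}
step 8: b <- thread                  {0}
step 9: c <- (c + 1)                 {0}
step 10: eval (c < 4)                 {0}
step 11: b <- (b * (3 + 11))          {0,1,2,3,4,5,6,7,8,9,10,11,12,13,14,15}

Answer: 12 steps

b: 0,14,28,42,56,70,84,98,112,126,140,154,168,182,196,210
c: 6,4,5,6,7,8,9,10,11,12,13,14,15,16,17,18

steps = 12; useful = 132; efficiency = 132/192 = 11/16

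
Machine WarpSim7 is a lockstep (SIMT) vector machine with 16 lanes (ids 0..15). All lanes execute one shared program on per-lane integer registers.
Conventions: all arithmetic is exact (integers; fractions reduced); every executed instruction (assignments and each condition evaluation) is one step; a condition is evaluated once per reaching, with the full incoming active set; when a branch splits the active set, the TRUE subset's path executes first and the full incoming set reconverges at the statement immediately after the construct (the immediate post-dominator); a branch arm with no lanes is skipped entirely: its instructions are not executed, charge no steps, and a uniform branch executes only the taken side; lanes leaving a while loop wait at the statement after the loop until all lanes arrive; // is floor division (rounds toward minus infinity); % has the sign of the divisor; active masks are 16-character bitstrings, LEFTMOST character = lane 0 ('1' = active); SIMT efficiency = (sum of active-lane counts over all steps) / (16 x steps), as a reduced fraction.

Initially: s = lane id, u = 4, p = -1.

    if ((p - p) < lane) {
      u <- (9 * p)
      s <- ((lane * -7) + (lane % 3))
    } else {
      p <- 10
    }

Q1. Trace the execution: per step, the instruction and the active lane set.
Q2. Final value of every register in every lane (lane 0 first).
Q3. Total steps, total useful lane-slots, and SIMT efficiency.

step 0: eval ((p - p) < lane)        1111111111111111
step 1: u <- (9 * p)                 0111111111111111
step 2: s <- ((lane * -7) + (lane % 3)) 0111111111111111
step 3: p <- 10                      1000000000000000

Answer: 4 steps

s: 0,-6,-12,-21,-27,-33,-42,-48,-54,-63,-69,-75,-84,-90,-96,-105
u: 4,-9,-9,-9,-9,-9,-9,-9,-9,-9,-9,-9,-9,-9,-9,-9
p: 10,-1,-1,-1,-1,-1,-1,-1,-1,-1,-1,-1,-1,-1,-1,-1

steps = 4; useful = 47; efficiency = 47/64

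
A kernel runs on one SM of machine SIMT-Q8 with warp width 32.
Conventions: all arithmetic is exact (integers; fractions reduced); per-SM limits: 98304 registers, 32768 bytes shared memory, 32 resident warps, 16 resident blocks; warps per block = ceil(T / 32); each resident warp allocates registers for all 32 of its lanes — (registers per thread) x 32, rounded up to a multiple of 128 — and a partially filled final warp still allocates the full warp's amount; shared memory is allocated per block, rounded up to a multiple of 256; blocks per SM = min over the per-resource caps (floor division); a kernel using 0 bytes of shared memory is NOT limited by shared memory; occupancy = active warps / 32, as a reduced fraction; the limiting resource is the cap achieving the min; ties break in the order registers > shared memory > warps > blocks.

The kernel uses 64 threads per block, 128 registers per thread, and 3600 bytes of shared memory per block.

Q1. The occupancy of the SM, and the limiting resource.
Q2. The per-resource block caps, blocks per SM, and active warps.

Answer: occupancy 1/2, limited by shared memory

registers: 12 blocks
shared memory: 8 blocks
warps: 16 blocks
blocks: 16 blocks

Answer: 8 blocks, 16 active warps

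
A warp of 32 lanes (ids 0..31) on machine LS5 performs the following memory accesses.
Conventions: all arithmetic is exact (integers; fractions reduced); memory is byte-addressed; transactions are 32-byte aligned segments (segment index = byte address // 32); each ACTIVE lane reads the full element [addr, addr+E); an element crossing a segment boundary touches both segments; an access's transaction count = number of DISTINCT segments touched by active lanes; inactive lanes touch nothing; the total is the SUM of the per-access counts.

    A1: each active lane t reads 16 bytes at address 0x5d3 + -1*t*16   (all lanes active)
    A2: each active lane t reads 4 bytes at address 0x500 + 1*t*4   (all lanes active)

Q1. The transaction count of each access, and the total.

A1: 17 transactions
A2: 4 transactions

Answer: 17,4; total 21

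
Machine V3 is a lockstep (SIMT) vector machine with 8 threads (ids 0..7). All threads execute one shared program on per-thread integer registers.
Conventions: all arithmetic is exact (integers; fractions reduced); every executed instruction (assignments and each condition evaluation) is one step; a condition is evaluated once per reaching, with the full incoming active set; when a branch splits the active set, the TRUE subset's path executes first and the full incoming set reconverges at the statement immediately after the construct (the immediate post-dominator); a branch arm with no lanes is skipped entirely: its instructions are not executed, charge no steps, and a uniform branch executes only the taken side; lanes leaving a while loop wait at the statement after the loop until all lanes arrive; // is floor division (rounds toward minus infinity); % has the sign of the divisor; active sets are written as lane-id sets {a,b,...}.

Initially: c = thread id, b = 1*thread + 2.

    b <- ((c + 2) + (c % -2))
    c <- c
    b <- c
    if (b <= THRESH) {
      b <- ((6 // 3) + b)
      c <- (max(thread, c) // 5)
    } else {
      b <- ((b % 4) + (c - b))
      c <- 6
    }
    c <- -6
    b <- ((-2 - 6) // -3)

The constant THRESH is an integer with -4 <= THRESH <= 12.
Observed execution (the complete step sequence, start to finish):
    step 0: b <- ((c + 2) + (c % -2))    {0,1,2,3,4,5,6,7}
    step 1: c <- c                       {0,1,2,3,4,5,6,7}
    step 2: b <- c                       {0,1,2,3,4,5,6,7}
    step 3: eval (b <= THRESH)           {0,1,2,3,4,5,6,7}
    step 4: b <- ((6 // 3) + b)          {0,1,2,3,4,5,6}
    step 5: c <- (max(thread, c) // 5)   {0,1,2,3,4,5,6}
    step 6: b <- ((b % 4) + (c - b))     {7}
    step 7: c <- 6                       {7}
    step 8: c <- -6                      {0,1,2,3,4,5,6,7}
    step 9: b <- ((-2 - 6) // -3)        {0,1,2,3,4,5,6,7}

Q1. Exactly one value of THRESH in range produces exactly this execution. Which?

Answer: THRESH = 6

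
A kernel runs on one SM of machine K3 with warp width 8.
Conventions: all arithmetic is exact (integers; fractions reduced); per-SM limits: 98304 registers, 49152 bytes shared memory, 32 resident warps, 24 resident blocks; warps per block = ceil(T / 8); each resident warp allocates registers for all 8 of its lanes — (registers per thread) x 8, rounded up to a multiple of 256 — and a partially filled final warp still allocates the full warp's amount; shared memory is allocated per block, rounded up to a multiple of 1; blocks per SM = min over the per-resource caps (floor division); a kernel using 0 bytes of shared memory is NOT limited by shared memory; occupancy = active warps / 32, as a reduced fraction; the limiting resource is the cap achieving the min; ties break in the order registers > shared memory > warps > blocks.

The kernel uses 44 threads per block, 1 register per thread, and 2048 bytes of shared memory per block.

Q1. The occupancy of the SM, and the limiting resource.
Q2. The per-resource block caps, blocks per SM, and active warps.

Answer: occupancy 15/16, limited by warps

registers: 64 blocks
shared memory: 24 blocks
warps: 5 blocks
blocks: 24 blocks

Answer: 5 blocks, 30 active warps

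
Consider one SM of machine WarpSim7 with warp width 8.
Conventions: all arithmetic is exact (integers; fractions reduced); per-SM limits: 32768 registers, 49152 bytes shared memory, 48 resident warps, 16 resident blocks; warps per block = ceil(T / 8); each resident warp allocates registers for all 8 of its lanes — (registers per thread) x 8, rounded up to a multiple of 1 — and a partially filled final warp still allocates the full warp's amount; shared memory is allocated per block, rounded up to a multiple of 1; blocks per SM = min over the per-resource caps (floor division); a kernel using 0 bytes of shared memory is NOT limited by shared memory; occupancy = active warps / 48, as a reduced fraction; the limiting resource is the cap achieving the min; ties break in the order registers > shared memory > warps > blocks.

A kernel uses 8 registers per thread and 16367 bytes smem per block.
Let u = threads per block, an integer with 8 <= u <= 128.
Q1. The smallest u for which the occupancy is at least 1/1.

Answer: u = 121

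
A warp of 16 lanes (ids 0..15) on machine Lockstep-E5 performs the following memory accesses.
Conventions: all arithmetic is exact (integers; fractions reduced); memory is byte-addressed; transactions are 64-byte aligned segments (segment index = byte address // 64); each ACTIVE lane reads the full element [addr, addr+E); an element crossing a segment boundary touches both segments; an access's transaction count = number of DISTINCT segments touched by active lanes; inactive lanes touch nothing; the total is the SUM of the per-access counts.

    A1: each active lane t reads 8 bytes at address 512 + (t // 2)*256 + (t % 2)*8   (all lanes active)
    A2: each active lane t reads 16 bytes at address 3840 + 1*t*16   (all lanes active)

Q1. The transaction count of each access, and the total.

A1: 8 transactions
A2: 4 transactions

Answer: 8,4; total 12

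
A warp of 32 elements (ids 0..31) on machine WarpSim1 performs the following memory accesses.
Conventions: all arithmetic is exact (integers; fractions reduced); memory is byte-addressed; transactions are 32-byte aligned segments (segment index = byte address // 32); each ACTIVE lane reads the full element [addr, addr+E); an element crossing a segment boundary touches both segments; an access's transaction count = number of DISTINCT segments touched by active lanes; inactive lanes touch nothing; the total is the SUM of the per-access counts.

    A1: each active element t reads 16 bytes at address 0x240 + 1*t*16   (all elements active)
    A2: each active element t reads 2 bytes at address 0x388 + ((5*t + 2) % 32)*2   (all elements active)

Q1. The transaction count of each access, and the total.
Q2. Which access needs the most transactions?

A1: 16 transactions
A2: 3 transactions

Answer: 16,3; total 19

Answer: A1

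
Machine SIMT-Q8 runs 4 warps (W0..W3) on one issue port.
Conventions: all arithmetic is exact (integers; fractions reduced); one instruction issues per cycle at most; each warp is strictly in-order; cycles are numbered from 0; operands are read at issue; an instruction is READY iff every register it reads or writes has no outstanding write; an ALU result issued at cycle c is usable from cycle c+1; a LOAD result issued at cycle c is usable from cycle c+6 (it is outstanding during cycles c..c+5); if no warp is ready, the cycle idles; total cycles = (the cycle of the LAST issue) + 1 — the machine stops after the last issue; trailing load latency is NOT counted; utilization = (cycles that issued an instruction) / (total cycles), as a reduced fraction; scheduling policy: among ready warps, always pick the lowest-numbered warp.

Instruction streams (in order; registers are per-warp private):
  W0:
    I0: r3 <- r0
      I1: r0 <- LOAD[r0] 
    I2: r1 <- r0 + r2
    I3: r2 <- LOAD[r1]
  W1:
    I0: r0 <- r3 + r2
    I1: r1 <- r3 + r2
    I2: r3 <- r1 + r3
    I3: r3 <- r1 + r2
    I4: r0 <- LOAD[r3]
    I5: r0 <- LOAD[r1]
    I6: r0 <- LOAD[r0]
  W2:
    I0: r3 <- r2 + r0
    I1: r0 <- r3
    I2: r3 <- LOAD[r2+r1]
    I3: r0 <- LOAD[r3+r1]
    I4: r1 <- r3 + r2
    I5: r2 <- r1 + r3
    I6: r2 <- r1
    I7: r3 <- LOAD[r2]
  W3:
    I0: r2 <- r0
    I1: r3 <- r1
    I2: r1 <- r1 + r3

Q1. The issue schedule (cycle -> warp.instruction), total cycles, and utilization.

cycle 0: W0.I0
cycle 1: W0.I1
cycle 2: W1.I0
cycle 3: W1.I1
cycle 4: W1.I2
cycle 5: W1.I3
cycle 6: W1.I4
cycle 7: W0.I2
cycle 8: W0.I3
cycle 9: W2.I0
cycle 10: W2.I1
cycle 11: W2.I2
cycle 12: W1.I5
cycle 13: W3.I0
cycle 14: W3.I1
cycle 15: W3.I2
cycle 16: idle
cycle 17: W2.I3
cycle 18: W1.I6
cycle 19: W2.I4
cycle 20: W2.I5
cycle 21: W2.I6
cycle 22: W2.I7

Answer: 23 cycles, utilization 22/23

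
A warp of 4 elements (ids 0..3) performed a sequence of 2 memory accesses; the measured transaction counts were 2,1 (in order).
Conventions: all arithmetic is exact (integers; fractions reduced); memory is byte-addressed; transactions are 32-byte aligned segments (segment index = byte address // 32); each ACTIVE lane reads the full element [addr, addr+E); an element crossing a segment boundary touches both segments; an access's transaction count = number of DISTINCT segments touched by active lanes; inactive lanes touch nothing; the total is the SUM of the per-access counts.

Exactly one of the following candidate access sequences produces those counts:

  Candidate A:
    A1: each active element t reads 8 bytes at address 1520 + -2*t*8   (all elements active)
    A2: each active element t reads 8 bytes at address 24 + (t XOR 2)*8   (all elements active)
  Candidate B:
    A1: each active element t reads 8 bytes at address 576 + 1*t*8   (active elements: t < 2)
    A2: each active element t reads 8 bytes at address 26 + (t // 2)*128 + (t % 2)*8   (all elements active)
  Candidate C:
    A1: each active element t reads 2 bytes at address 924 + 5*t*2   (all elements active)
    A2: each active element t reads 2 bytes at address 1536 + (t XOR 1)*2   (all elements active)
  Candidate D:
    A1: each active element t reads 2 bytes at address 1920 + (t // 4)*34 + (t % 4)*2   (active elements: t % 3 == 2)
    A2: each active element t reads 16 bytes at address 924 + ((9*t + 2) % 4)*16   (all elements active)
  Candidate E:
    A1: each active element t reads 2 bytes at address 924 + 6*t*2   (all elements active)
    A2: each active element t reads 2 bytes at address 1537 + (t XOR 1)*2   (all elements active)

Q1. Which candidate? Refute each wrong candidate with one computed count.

A: A2 gives 2 transactions, not 1
B: A1 gives 1 transaction, not 2
D: A1 gives 1 transaction, not 2
E: A1 gives 3 transactions, not 2
C: all counts match (2,1)

Answer: C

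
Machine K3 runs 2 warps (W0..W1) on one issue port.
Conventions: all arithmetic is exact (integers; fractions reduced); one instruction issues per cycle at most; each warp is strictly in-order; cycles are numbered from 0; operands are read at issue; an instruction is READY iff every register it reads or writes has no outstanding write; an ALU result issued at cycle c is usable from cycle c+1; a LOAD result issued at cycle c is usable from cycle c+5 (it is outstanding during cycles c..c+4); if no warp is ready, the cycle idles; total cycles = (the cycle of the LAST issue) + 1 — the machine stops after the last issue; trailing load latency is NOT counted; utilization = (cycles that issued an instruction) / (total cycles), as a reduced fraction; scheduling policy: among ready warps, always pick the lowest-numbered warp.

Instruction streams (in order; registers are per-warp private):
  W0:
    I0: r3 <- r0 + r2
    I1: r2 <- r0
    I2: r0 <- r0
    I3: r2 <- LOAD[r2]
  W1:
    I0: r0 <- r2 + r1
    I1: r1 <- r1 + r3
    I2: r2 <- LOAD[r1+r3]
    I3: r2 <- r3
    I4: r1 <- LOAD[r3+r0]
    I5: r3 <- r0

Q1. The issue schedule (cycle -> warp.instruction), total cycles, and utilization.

cycle 0: W0.I0
cycle 1: W0.I1
cycle 2: W0.I2
cycle 3: W0.I3
cycle 4: W1.I0
cycle 5: W1.I1
cycle 6: W1.I2
cycle 7: idle
cycle 8: idle
cycle 9: idle
cycle 10: idle
cycle 11: W1.I3
cycle 12: W1.I4
cycle 13: W1.I5

Answer: 14 cycles, utilization 5/7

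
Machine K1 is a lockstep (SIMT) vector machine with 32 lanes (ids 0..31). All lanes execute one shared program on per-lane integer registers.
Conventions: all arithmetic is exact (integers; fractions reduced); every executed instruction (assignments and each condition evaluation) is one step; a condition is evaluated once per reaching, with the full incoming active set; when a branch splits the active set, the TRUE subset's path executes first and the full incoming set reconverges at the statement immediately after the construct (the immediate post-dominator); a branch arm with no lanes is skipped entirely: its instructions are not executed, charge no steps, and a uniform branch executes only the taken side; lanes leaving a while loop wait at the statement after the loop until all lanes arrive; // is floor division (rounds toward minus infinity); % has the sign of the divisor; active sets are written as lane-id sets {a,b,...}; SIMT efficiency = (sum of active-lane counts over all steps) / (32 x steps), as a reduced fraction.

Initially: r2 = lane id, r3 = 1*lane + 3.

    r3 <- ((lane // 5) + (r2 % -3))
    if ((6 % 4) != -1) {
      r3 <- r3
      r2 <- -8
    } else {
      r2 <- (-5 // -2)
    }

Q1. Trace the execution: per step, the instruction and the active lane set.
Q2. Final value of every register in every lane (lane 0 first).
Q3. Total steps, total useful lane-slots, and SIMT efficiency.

step 0: r3 <- ((lane // 5) + (r2 % -3)) {0,1,2,3,4,5,6,7,8,9,10,11,12,13,14,15,16,17,18,19,20,21,22,23,24,25,26,27,28,29,30,31}
step 1: eval ((6 % 4) != -1)         {0,1,2,3,4,5,6,7,8,9,10,11,12,13,14,15,16,17,18,19,20,21,22,23,24,25,26,27,28,29,30,31}
step 2: r3 <- r3                     {0,1,2,3,4,5,6,7,8,9,10,11,12,13,14,15,16,17,18,19,20,21,22,23,24,25,26,27,28,29,30,31}
step 3: r2 <- -8                     {0,1,2,3,4,5,6,7,8,9,10,11,12,13,14,15,16,17,18,19,20,21,22,23,24,25,26,27,28,29,30,31}

Answer: 4 steps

r2: -8,-8,-8,-8,-8,-8,-8,-8,-8,-8,-8,-8,-8,-8,-8,-8,-8,-8,-8,-8,-8,-8,-8,-8,-8,-8,-8,-8,-8,-8,-8,-8
r3: 0,-2,-1,0,-2,0,1,-1,0,1,0,1,2,0,1,3,1,2,3,1,3,4,2,3,4,3,4,5,3,4,6,4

steps = 4; useful = 128; efficiency = 128/128 = 1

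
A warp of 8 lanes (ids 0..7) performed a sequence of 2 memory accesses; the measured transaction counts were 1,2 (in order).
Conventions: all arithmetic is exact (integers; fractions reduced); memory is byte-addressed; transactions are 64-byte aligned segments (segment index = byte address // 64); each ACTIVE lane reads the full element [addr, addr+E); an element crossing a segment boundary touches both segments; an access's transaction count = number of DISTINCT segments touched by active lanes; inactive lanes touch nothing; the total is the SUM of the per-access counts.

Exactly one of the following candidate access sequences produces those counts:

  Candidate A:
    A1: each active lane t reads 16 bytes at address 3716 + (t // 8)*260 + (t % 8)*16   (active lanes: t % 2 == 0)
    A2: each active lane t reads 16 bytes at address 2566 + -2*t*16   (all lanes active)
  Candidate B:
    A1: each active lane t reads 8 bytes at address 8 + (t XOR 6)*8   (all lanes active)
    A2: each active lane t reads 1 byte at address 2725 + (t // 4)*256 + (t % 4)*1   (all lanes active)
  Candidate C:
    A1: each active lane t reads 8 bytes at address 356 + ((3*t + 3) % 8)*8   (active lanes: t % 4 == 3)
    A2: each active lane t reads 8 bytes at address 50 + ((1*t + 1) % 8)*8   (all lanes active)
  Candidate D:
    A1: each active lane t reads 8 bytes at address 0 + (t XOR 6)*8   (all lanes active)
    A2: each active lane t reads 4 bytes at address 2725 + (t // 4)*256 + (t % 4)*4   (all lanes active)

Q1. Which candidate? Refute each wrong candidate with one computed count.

A: A1 gives 2 transactions, not 1
B: A1 gives 2 transactions, not 1
C: A1 gives 2 transactions, not 1
D: all counts match (1,2)

Answer: D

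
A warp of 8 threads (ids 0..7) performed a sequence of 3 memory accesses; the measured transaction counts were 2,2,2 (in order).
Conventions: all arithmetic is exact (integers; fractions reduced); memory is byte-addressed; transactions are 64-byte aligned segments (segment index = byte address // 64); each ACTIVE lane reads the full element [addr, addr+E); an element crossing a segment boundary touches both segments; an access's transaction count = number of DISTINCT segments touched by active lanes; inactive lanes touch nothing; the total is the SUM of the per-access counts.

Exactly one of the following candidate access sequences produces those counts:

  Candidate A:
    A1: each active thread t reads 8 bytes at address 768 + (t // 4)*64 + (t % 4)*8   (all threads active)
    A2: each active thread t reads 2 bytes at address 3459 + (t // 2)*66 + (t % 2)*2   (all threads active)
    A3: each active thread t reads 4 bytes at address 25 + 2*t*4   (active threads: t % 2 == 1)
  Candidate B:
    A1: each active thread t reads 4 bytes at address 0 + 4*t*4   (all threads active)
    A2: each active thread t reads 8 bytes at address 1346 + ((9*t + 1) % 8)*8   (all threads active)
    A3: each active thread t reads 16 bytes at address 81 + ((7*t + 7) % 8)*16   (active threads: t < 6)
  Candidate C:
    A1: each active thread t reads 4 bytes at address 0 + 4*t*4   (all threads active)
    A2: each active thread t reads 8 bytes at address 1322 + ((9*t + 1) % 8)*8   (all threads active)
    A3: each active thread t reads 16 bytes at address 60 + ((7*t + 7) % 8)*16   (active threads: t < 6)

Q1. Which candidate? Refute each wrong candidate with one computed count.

A: A2 gives 4 transactions, not 2
B: A3 gives 3 transactions, not 2
C: all counts match (2,2,2)

Answer: C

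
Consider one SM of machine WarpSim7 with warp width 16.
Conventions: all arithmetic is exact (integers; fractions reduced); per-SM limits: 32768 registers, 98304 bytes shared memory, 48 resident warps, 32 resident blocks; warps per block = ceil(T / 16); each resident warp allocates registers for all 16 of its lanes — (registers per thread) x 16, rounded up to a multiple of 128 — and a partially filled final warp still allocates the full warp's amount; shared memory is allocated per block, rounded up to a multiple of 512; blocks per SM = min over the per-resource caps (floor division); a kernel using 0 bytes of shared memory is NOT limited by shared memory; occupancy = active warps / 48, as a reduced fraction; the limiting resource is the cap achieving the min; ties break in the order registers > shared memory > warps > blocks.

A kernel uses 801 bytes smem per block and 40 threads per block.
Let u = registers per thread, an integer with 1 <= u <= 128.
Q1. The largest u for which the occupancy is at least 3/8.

Answer: u = 112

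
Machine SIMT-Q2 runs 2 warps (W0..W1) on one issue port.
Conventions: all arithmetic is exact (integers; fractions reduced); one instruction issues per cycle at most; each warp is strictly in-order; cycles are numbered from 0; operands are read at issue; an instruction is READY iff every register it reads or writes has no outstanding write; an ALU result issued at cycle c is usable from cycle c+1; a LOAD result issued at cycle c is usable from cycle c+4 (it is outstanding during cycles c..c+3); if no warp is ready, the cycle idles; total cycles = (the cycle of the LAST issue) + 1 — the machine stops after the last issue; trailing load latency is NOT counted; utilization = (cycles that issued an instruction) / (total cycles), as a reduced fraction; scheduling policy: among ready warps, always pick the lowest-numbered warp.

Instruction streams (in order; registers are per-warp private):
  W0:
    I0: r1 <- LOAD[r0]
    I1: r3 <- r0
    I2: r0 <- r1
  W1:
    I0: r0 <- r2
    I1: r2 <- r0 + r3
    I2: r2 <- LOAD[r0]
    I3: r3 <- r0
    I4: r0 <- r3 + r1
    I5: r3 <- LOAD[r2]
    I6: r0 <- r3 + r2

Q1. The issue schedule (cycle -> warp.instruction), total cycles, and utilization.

cycle 0: W0.I0
cycle 1: W0.I1
cycle 2: W1.I0
cycle 3: W1.I1
cycle 4: W0.I2
cycle 5: W1.I2
cycle 6: W1.I3
cycle 7: W1.I4
cycle 8: idle
cycle 9: W1.I5
cycle 10: idle
cycle 11: idle
cycle 12: idle
cycle 13: W1.I6

Answer: 14 cycles, utilization 5/7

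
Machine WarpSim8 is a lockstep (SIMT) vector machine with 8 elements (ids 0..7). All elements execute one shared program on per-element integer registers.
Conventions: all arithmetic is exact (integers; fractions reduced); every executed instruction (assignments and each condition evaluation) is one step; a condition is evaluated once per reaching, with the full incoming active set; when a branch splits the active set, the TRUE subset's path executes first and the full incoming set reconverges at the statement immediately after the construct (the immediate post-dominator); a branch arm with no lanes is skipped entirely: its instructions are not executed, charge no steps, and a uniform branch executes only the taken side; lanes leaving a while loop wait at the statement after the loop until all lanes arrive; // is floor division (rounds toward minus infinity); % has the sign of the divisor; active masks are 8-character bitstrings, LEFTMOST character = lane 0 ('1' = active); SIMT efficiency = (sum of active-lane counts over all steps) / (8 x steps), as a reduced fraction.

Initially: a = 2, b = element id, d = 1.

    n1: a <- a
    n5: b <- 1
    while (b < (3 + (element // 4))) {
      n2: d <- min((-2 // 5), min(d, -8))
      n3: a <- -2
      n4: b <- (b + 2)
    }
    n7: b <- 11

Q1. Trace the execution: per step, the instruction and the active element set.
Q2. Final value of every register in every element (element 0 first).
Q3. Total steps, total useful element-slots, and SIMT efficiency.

step 0: a <- a                       11111111
step 1: b <- 1                       11111111
step 2: eval (b < (3 + (element // 4))) 11111111
step 3: d <- min((-2 // 5), min(d, -8)) 11111111
step 4: a <- -2                      11111111
step 5: b <- (b + 2)                 11111111
step 6: eval (b < (3 + (element // 4))) 11111111
step 7: d <- min((-2 // 5), min(d, -8)) 00001111
step 8: a <- -2                      00001111
step 9: b <- (b + 2)                 00001111
step 10: eval (b < (3 + (element // 4))) 00001111
step 11: b <- 11                      11111111

Answer: 12 steps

a: -2,-2,-2,-2,-2,-2,-2,-2
b: 11,11,11,11,11,11,11,11
d: -8,-8,-8,-8,-8,-8,-8,-8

steps = 12; useful = 80; efficiency = 80/96 = 5/6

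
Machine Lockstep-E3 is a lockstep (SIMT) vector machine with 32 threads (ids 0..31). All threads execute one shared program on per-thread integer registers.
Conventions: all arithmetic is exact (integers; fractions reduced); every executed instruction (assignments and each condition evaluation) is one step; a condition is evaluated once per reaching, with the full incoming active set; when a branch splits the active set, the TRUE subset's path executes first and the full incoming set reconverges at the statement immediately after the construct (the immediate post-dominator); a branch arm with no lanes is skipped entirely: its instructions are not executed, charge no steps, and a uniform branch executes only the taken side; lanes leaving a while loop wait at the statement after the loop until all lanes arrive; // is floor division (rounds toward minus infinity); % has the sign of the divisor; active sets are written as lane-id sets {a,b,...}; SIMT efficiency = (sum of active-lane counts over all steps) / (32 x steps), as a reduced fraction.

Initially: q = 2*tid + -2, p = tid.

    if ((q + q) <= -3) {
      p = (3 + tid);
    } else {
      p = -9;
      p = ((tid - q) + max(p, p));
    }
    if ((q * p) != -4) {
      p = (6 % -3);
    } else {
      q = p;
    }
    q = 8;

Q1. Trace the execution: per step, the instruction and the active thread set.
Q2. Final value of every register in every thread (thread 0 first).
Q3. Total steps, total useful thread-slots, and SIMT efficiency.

step 0: eval ((q + q) <= -3)         {0,1,2,3,4,5,6,7,8,9,10,11,12,13,14,15,16,17,18,19,20,21,22,23,24,25,26,27,28,29,30,31}
step 1: p <- (3 + tid)               {0}
step 2: p <- -9                      {1,2,3,4,5,6,7,8,9,10,11,12,13,14,15,16,17,18,19,20,21,22,23,24,25,26,27,28,29,30,31}
step 3: p <- ((tid - q) + max(p, p)) {1,2,3,4,5,6,7,8,9,10,11,12,13,14,15,16,17,18,19,20,21,22,23,24,25,26,27,28,29,30,31}
step 4: eval ((q * p) != -4)         {0,1,2,3,4,5,6,7,8,9,10,11,12,13,14,15,16,17,18,19,20,21,22,23,24,25,26,27,28,29,30,31}
step 5: p <- (6 % -3)                {0,1,2,3,4,5,6,7,8,9,10,11,12,13,14,15,16,17,18,19,20,21,22,23,24,25,26,27,28,29,30,31}
step 6: q <- 8                       {0,1,2,3,4,5,6,7,8,9,10,11,12,13,14,15,16,17,18,19,20,21,22,23,24,25,26,27,28,29,30,31}

Answer: 7 steps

q: 8,8,8,8,8,8,8,8,8,8,8,8,8,8,8,8,8,8,8,8,8,8,8,8,8,8,8,8,8,8,8,8
p: 0,0,0,0,0,0,0,0,0,0,0,0,0,0,0,0,0,0,0,0,0,0,0,0,0,0,0,0,0,0,0,0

steps = 7; useful = 191; efficiency = 191/224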